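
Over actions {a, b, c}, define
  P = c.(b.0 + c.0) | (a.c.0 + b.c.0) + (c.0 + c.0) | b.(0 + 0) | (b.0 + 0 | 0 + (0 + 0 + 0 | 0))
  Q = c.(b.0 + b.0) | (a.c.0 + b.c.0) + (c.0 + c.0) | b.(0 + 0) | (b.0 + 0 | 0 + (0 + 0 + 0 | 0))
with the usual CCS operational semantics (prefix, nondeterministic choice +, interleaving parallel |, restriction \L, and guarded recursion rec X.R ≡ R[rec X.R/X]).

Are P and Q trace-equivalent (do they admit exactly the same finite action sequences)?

trace-distinct — witness ⟨cc⟩

Reachable graph of P (16 states):
  s0 = c.(b.0 + c.0) | (a.c.0 + b.c.0) + (c.0 + c.0) | b.(0 + 0) | (b.0 + 0 | 0 + (0 + 0 + 0 | 0)) | —a→ s1, —b→ s1, —b→ s2, —b→ s3, —c→ s4, —c→ s5
  s1 = c.(b.0 + c.0) | c.0 | —c→ s6, —c→ s7
  s2 = (c.0 + c.0) | (0 + 0) | (b.0 + 0 | 0 + (0 + 0 + 0 | 0)) | —b→ s8, —c→ s9
  s3 = (c.0 + c.0) | b.(0 + 0) | 0 | —b→ s8, —c→ s10
  s4 = (b.0 + c.0) | (a.c.0 + b.c.0) | —a→ s6, —b→ s11, —b→ s6, —c→ s11
  s5 = 0 | b.(0 + 0) | (b.0 + 0 | 0 + (0 + 0 + 0 | 0)) | —b→ s10, —b→ s9
  s6 = (b.0 + c.0) | c.0 | —b→ s12, —c→ s12, —c→ s13
  s7 = c.(b.0 + c.0) | 0 | —c→ s13
  s8 = (c.0 + c.0) | (0 + 0) | 0 | —c→ s14
  s9 = 0 | (0 + 0) | (b.0 + 0 | 0 + (0 + 0 + 0 | 0)) | —b→ s14
  s10 = 0 | b.(0 + 0) | 0 | —b→ s14
  s11 = 0 | (a.c.0 + b.c.0) | —a→ s12, —b→ s12
  s12 = 0 | c.0 | —c→ s15
  s13 = (b.0 + c.0) | 0 | —b→ s15, —c→ s15
  s14 = 0 | (0 + 0) | 0 | (no moves)
  s15 = 0 | 0 | (no moves)
Reachable graph of Q (16 states):
  t0 = c.(b.0 + b.0) | (a.c.0 + b.c.0) + (c.0 + c.0) | b.(0 + 0) | (b.0 + 0 | 0 + (0 + 0 + 0 | 0)) | —a→ t1, —b→ t1, —b→ t2, —b→ t3, —c→ t4, —c→ t5
  t1 = c.(b.0 + b.0) | c.0 | —c→ t6, —c→ t7
  t2 = (c.0 + c.0) | (0 + 0) | (b.0 + 0 | 0 + (0 + 0 + 0 | 0)) | —b→ t8, —c→ t9
  t3 = (c.0 + c.0) | b.(0 + 0) | 0 | —b→ t8, —c→ t10
  t4 = (b.0 + b.0) | (a.c.0 + b.c.0) | —a→ t6, —b→ t11, —b→ t6
  t5 = 0 | b.(0 + 0) | (b.0 + 0 | 0 + (0 + 0 + 0 | 0)) | —b→ t10, —b→ t9
  t6 = (b.0 + b.0) | c.0 | —b→ t12, —c→ t13
  t7 = c.(b.0 + b.0) | 0 | —c→ t13
  t8 = (c.0 + c.0) | (0 + 0) | 0 | —c→ t14
  t9 = 0 | (0 + 0) | (b.0 + 0 | 0 + (0 + 0 + 0 | 0)) | —b→ t14
  t10 = 0 | b.(0 + 0) | 0 | —b→ t14
  t11 = 0 | (a.c.0 + b.c.0) | —a→ t12, —b→ t12
  t12 = 0 | c.0 | —c→ t15
  t13 = (b.0 + b.0) | 0 | —b→ t15
  t14 = 0 | (0 + 0) | 0 | (no moves)
  t15 = 0 | 0 | (no moves)
Trace ⟨cc⟩ through P, begin at {s0}:
  step 1 (c): {s4, s5}
  step 2 (c): {s11}
  P completes σ.
Trace ⟨cc⟩ through Q, begin at {t0}:
  step 1 (c): {t4, t5}
  step 2 (c): ∅ (Q stuck)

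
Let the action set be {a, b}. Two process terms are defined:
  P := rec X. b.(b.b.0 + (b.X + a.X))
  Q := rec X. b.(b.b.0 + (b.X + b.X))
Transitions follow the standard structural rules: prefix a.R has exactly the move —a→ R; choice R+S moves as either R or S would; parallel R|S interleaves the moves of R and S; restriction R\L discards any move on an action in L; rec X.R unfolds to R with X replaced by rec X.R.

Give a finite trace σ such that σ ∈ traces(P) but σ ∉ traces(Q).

ba

Reachable graph of P (4 states):
  s0 = rec X. b.(b.b.0 + (b.X + a.X)) | =b=> s1
  s1 = b.b.0 + (b.(rec X. b.(b.b.0 + (b.X + a.X))) + a.(rec X. b.(b.b.0 + (b.X + a.X)))) | =a=> s0, =b=> s0, =b=> s2
  s2 = b.0 | =b=> s3
  s3 = 0 | deadlocked
Reachable graph of Q (4 states):
  t0 = rec X. b.(b.b.0 + (b.X + b.X)) | =b=> t1
  t1 = b.b.0 + (b.(rec X. b.(b.b.0 + (b.X + b.X))) + b.(rec X. b.(b.b.0 + (b.X + b.X)))) | =b=> t0, =b=> t2
  t2 = b.0 | =b=> t3
  t3 = 0 | deadlocked
Trace ⟨ba⟩ through P, begin at {s0}:
  step 1 (b): {s1}
  step 2 (a): {s0}
  P completes σ.
Trace ⟨ba⟩ through Q, begin at {t0}:
  step 1 (b): {t1}
  step 2 (a): ∅ (Q stuck)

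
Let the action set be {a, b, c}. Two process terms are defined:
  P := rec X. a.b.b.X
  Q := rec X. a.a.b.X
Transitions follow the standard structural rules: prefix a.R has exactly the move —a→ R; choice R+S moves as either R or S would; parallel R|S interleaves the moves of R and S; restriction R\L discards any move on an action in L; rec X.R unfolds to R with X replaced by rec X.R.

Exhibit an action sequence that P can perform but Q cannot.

LTS(P): 3 reachable states
  s0 = rec X. a.b.b.X has moves =a=> s1
  s1 = b.b.(rec X. a.b.b.X) has moves =b=> s2
  s2 = b.(rec X. a.b.b.X) has moves =b=> s0
LTS(Q): 3 reachable states
  t0 = rec X. a.a.b.X has moves =a=> t1
  t1 = a.b.(rec X. a.a.b.X) has moves =a=> t2
  t2 = b.(rec X. a.a.b.X) has moves =b=> t0
Executing ab from P (initial set {s0}):
  step 1 (a): {s1}
  step 2 (b): {s2}
  P completes σ.
Executing ab from Q (initial set {t0}):
  step 1 (a): {t1}
  step 2 (b): ∅  — Q cannot continue

ab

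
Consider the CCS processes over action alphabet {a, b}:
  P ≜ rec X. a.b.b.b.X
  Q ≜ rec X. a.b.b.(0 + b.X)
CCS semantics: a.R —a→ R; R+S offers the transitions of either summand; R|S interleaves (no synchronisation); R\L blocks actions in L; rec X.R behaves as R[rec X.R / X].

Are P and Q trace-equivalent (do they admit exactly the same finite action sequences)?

P's transition system — 4 states:
  u0 = rec X. a.b.b.b.X | ··a··> u1
  u1 = b.b.b.(rec X. a.b.b.b.X) | ··b··> u2
  u2 = b.b.(rec X. a.b.b.b.X) | ··b··> u3
  u3 = b.(rec X. a.b.b.b.X) | ··b··> u0
Q's transition system — 4 states:
  v0 = rec X. a.b.b.(0 + b.X) | ··a··> v1
  v1 = b.b.(0 + b.(rec X. a.b.b.(0 + b.X))) | ··b··> v2
  v2 = b.(0 + b.(rec X. a.b.b.(0 + b.X))) | ··b··> v3
  v3 = 0 + b.(rec X. a.b.b.(0 + b.X)) | ··b··> v0
Bisimilarity quotient blocks:
  B0 = {u0, v0}
  B1 = {u1, v1}
  B2 = {u2, v2}
  B3 = {u3, v3}
u0 ∈ B0, v0 ∈ B0 → same block
Bisimilar ⇒ trace-equivalent.

trace-equivalent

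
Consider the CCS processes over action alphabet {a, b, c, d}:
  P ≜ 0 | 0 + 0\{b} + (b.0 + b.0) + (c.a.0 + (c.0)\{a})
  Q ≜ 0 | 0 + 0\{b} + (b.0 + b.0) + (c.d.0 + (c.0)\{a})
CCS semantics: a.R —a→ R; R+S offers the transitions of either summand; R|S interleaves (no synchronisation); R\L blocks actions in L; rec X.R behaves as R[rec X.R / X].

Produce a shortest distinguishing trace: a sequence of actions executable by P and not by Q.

P's transition system — 4 states:
  u0 = 0 | 0 + 0\{b} + (b.0 + b.0) + (c.a.0 + (c.0)\{a}) has moves =b=> u1, =c=> u2, =c=> u3
  u1 = 0 has moves (no moves)
  u2 = 0\{a} has moves (no moves)
  u3 = a.0 has moves =a=> u1
Q's transition system — 4 states:
  v0 = 0 | 0 + 0\{b} + (b.0 + b.0) + (c.d.0 + (c.0)\{a}) has moves =b=> v1, =c=> v2, =c=> v3
  v1 = 0 has moves (no moves)
  v2 = 0\{a} has moves (no moves)
  v3 = d.0 has moves =d=> v1
Run σ = ⟨ca⟩ on P: start {u0}
  step 1 (c): {u2, u3}
  step 2 (a): {u1}
  — P admits the full trace.
Run σ = ⟨ca⟩ on Q: start {v0}
  step 1 (c): {v2, v3}
  step 2 (a): ∅  — Q cannot continue

ca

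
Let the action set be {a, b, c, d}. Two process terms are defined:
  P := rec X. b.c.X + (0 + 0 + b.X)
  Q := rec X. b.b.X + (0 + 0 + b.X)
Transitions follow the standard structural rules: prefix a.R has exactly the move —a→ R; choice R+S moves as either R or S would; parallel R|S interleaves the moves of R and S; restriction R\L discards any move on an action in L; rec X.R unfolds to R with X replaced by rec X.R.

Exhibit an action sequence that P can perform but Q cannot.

bc

P's transition system — 2 states:
  m0 = rec X. b.c.X + (0 + 0 + b.X) ⊢ ··b··> m0, ··b··> m1
  m1 = c.(rec X. b.c.X + (0 + 0 + b.X)) ⊢ ··c··> m0
Q's transition system — 2 states:
  n0 = rec X. b.b.X + (0 + 0 + b.X) ⊢ ··b··> n0, ··b··> n1
  n1 = b.(rec X. b.b.X + (0 + 0 + b.X)) ⊢ ··b··> n0
Trace ⟨bc⟩ through P, begin at {m0}:
  step 1 (b): {m0, m1}
  step 2 (c): {m0}
  ✓ P
Trace ⟨bc⟩ through Q, begin at {n0}:
  step 1 (b): {n0, n1}
  step 2 (c): ∅ (Q stuck)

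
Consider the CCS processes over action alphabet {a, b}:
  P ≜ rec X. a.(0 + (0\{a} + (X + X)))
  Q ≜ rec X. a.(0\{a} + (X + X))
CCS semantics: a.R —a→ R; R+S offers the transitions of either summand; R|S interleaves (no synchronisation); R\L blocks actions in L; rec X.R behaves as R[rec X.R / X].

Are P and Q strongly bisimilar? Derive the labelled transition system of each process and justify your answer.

P ~ Q

Reachable graph of P (2 states):
  u0 = rec X. a.(0 + (0\{a} + (X + X))) ⊢ -a-> u1
  u1 = 0 + (0\{a} + ((rec X. a.(0 + (0\{a} + (X + X)))) + (rec X. a.(0 + (0\{a} + (X + X)))))) ⊢ -a-> u1
Reachable graph of Q (2 states):
  v0 = rec X. a.(0\{a} + (X + X)) ⊢ -a-> v1
  v1 = 0\{a} + ((rec X. a.(0\{a} + (X + X))) + (rec X. a.(0\{a} + (X + X)))) ⊢ -a-> v1
Partition-refinement fixed point:
  B0 = {u0, u1, v0, v1}
u0 ∈ B0, v0 ∈ B0 → same block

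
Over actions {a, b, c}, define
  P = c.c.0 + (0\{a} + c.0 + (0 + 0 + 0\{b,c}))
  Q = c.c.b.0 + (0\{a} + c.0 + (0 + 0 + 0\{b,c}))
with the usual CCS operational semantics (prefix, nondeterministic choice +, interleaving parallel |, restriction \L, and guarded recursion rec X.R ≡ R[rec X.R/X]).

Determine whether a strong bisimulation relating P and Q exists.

P ≁ Q

LTS(P): 3 reachable states
  s0 = c.c.0 + (0\{a} + c.0 + (0 + 0 + 0\{b,c})) ⊢ —c→ s1, —c→ s2
  s1 = 0 ⊢ ·
  s2 = c.0 ⊢ —c→ s1
LTS(Q): 4 reachable states
  t0 = c.c.b.0 + (0\{a} + c.0 + (0 + 0 + 0\{b,c})) ⊢ —c→ t1, —c→ t2
  t1 = 0 ⊢ ·
  t2 = c.b.0 ⊢ —c→ t3
  t3 = b.0 ⊢ —b→ t1
Partition-refinement fixed point:
  B0 = {s0}
  B1 = {s2}
  B2 = {s1, t1}
  B3 = {t0}
  B4 = {t2}
  B5 = {t3}
s0 ∈ B0, t0 ∈ B3 → different blocks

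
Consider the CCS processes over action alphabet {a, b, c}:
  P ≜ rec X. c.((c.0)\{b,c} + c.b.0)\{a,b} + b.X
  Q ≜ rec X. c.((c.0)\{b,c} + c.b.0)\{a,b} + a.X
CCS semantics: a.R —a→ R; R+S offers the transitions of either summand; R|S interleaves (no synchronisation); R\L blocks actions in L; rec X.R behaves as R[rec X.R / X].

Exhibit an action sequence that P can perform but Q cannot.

b

Reachable graph of P (3 states):
  u0 = rec X. c.((c.0)\{b,c} + c.b.0)\{a,b} + b.X → —b→ u0, —c→ u1
  u1 = ((c.0)\{b,c} + c.b.0)\{a,b} → —c→ u2
  u2 = (b.0)\{a,b} → deadlocked
Reachable graph of Q (3 states):
  v0 = rec X. c.((c.0)\{b,c} + c.b.0)\{a,b} + a.X → —a→ v0, —c→ v1
  v1 = ((c.0)\{b,c} + c.b.0)\{a,b} → —c→ v2
  v2 = (b.0)\{a,b} → deadlocked
Trace ⟨b⟩ through P, begin at {u0}:
  after b @ step 1: {u0}
  P completes σ.
Trace ⟨b⟩ through Q, begin at {v0}:
  after b @ step 1: no successor for Q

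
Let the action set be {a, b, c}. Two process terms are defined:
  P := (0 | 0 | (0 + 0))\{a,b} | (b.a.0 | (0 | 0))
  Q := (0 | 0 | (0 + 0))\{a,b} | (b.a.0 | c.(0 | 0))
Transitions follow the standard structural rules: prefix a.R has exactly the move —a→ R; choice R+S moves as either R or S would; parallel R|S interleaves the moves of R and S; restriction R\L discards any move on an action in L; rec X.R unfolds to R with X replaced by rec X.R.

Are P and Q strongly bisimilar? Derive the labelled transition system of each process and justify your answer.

LTS(P): 3 reachable states
  s0 = (0 | 0 | (0 + 0))\{a,b} | (b.a.0 | (0 | 0)) → =b=> s1
  s1 = (0 | 0 | (0 + 0))\{a,b} | (a.0 | (0 | 0)) → =a=> s2
  s2 = (0 | 0 | (0 + 0))\{a,b} | (0 | (0 | 0)) → ∅
LTS(Q): 6 reachable states
  t0 = (0 | 0 | (0 + 0))\{a,b} | (b.a.0 | c.(0 | 0)) → =b=> t1, =c=> t2
  t1 = (0 | 0 | (0 + 0))\{a,b} | (a.0 | c.(0 | 0)) → =a=> t3, =c=> t4
  t2 = (0 | 0 | (0 + 0))\{a,b} | (b.a.0 | (0 | 0)) → =b=> t4
  t3 = (0 | 0 | (0 + 0))\{a,b} | (0 | c.(0 | 0)) → =c=> t5
  t4 = (0 | 0 | (0 + 0))\{a,b} | (a.0 | (0 | 0)) → =a=> t5
  t5 = (0 | 0 | (0 + 0))\{a,b} | (0 | (0 | 0)) → ∅
Partition-refinement fixed point:
  B0 = {s0, t2}
  B1 = {s1, t4}
  B2 = {s2, t5}
  B3 = {t0}
  B4 = {t1}
  B5 = {t3}
s0 ∈ B0, t0 ∈ B3 → different blocks

NO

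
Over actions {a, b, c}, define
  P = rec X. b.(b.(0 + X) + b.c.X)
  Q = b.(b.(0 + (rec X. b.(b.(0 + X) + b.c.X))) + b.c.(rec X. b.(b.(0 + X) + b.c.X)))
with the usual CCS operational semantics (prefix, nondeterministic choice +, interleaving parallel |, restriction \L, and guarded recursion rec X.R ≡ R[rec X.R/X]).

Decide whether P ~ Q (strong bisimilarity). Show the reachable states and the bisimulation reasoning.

P ~ Q

Reachable graph of P (4 states):
  m0 = rec X. b.(b.(0 + X) + b.c.X) has moves —b→ m1
  m1 = b.(0 + (rec X. b.(b.(0 + X) + b.c.X))) + b.c.(rec X. b.(b.(0 + X) + b.c.X)) has moves —b→ m2, —b→ m3
  m2 = 0 + (rec X. b.(b.(0 + X) + b.c.X)) has moves —b→ m1
  m3 = c.(rec X. b.(b.(0 + X) + b.c.X)) has moves —c→ m0
Reachable graph of Q (5 states):
  n0 = b.(b.(0 + (rec X. b.(b.(0 + X) + b.c.X))) + b.c.(rec X. b.(b.(0 + X) + b.c.X))) has moves —b→ n1
  n1 = b.(0 + (rec X. b.(b.(0 + X) + b.c.X))) + b.c.(rec X. b.(b.(0 + X) + b.c.X)) has moves —b→ n2, —b→ n3
  n2 = 0 + (rec X. b.(b.(0 + X) + b.c.X)) has moves —b→ n1
  n3 = c.(rec X. b.(b.(0 + X) + b.c.X)) has moves —c→ n4
  n4 = rec X. b.(b.(0 + X) + b.c.X) has moves —b→ n1
Coarsest stable partition (strong bisimilarity classes):
  B0 = {m0, m2, n0, n2, n4}
  B1 = {m1, n1}
  B2 = {m3, n3}
m0 ∈ B0, n0 ∈ B0 → same block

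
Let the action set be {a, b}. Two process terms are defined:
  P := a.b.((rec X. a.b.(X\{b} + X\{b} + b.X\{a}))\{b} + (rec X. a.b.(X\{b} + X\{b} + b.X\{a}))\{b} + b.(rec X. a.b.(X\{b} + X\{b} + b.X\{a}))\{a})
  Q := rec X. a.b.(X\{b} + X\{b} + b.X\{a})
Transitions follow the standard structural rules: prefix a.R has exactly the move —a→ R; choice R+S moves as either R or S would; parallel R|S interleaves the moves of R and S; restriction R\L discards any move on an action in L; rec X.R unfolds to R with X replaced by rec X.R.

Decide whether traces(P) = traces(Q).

LTS(P): 5 reachable states
  p0 = a.b.((rec X. a.b.(X\{b} + X\{b} + b.X\{a}))\{b} + (rec X. a.b.(X\{b} + X\{b} + b.X\{a}))\{b} + b.(rec X. a.b.(X\{b} + X\{b} + b.X\{a}))\{a}) ⊢ ··a··> p1
  p1 = b.((rec X. a.b.(X\{b} + X\{b} + b.X\{a}))\{b} + (rec X. a.b.(X\{b} + X\{b} + b.X\{a}))\{b} + b.(rec X. a.b.(X\{b} + X\{b} + b.X\{a}))\{a}) ⊢ ··b··> p2
  p2 = (rec X. a.b.(X\{b} + X\{b} + b.X\{a}))\{b} + (rec X. a.b.(X\{b} + X\{b} + b.X\{a}))\{b} + b.(rec X. a.b.(X\{b} + X\{b} + b.X\{a}))\{a} ⊢ ··a··> p3, ··b··> p4
  p3 = (b.((rec X. a.b.(X\{b} + X\{b} + b.X\{a}))\{b} + (rec X. a.b.(X\{b} + X\{b} + b.X\{a}))\{b} + b.(rec X. a.b.(X\{b} + X\{b} + b.X\{a}))\{a}))\{b} ⊢ ∅
  p4 = (rec X. a.b.(X\{b} + X\{b} + b.X\{a}))\{a} ⊢ ∅
LTS(Q): 5 reachable states
  q0 = rec X. a.b.(X\{b} + X\{b} + b.X\{a}) ⊢ ··a··> q1
  q1 = b.((rec X. a.b.(X\{b} + X\{b} + b.X\{a}))\{b} + (rec X. a.b.(X\{b} + X\{b} + b.X\{a}))\{b} + b.(rec X. a.b.(X\{b} + X\{b} + b.X\{a}))\{a}) ⊢ ··b··> q2
  q2 = (rec X. a.b.(X\{b} + X\{b} + b.X\{a}))\{b} + (rec X. a.b.(X\{b} + X\{b} + b.X\{a}))\{b} + b.(rec X. a.b.(X\{b} + X\{b} + b.X\{a}))\{a} ⊢ ··a··> q3, ··b··> q4
  q3 = (b.((rec X. a.b.(X\{b} + X\{b} + b.X\{a}))\{b} + (rec X. a.b.(X\{b} + X\{b} + b.X\{a}))\{b} + b.(rec X. a.b.(X\{b} + X\{b} + b.X\{a}))\{a}))\{b} ⊢ ∅
  q4 = (rec X. a.b.(X\{b} + X\{b} + b.X\{a}))\{a} ⊢ ∅
Bisimilarity quotient blocks:
  B0 = {p0, q0}
  B1 = {p1, q1}
  B2 = {p2, q2}
  B3 = {p3, p4, q3, q4}
p0 ∈ B0, q0 ∈ B0 → same block
Bisimilar ⇒ trace-equivalent.

YES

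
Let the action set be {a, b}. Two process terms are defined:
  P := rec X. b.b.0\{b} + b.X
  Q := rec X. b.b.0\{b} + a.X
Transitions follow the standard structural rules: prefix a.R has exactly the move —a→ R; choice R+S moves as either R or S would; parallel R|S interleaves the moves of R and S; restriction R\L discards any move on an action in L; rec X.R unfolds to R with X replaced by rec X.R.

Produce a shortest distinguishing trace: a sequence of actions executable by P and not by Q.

LTS(P): 3 reachable states
  s0 = rec X. b.b.0\{b} + b.X → --b--▸ s0, --b--▸ s1
  s1 = b.0\{b} → --b--▸ s2
  s2 = 0\{b} → ∅
LTS(Q): 3 reachable states
  t0 = rec X. b.b.0\{b} + a.X → --a--▸ t0, --b--▸ t1
  t1 = b.0\{b} → --b--▸ t2
  t2 = 0\{b} → ∅
Trace ⟨bbb⟩ through P, begin at {s0}:
  [1] b ⇒ {s0, s1}
  [2] b ⇒ {s0, s1, s2}
  [3] b ⇒ {s0, s1, s2}
  ✓ P
Trace ⟨bbb⟩ through Q, begin at {t0}:
  [1] b ⇒ {t1}
  [2] b ⇒ {t2}
  [3] b ⇒ ∅  — Q cannot continue

bbb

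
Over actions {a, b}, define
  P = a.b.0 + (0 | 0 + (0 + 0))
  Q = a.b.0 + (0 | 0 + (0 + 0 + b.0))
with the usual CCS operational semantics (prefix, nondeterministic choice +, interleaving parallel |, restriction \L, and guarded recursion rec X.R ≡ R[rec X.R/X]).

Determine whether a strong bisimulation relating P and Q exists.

NO

Reachable graph of P (3 states):
  p0 = a.b.0 + (0 | 0 + (0 + 0)) | ··a··> p1
  p1 = b.0 | ··b··> p2
  p2 = 0 | ∅
Reachable graph of Q (3 states):
  q0 = a.b.0 + (0 | 0 + (0 + 0 + b.0)) | ··a··> q1, ··b··> q2
  q1 = b.0 | ··b··> q2
  q2 = 0 | ∅
Bisimilarity quotient blocks:
  B0 = {p0}
  B1 = {p1, q1}
  B2 = {p2, q2}
  B3 = {q0}
p0 ∈ B0, q0 ∈ B3 → different blocks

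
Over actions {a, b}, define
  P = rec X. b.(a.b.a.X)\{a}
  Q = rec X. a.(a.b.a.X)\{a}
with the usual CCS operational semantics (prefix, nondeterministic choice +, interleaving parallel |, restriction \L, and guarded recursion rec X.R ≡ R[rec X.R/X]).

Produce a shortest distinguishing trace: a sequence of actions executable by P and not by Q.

b

Reachable graph of P (2 states):
  s0 = rec X. b.(a.b.a.X)\{a} → =b=> s1
  s1 = (a.b.a.(rec X. b.(a.b.a.X)\{a}))\{a} → stopped
Reachable graph of Q (2 states):
  t0 = rec X. a.(a.b.a.X)\{a} → =a=> t1
  t1 = (a.b.a.(rec X. a.(a.b.a.X)\{a}))\{a} → stopped
Trace ⟨b⟩ through P, begin at {s0}:
  [1] b ⇒ {s1}
  ✓ P
Trace ⟨b⟩ through Q, begin at {t0}:
  [1] b ⇒ ∅ (Q stuck)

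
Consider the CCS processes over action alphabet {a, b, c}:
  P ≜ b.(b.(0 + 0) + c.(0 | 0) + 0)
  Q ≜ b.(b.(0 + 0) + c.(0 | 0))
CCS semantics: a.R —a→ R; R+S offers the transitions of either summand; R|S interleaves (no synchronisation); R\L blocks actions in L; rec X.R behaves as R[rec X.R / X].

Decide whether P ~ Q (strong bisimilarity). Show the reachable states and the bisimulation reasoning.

P ~ Q

P's transition system — 4 states:
  m0 = b.(b.(0 + 0) + c.(0 | 0) + 0) | -b-> m1
  m1 = b.(0 + 0) + c.(0 | 0) + 0 | -b-> m2, -c-> m3
  m2 = 0 + 0 | stopped
  m3 = 0 | 0 | stopped
Q's transition system — 4 states:
  n0 = b.(b.(0 + 0) + c.(0 | 0)) | -b-> n1
  n1 = b.(0 + 0) + c.(0 | 0) | -b-> n2, -c-> n3
  n2 = 0 + 0 | stopped
  n3 = 0 | 0 | stopped
Coarsest stable partition (strong bisimilarity classes):
  B0 = {m0, n0}
  B1 = {m1, n1}
  B2 = {m2, m3, n2, n3}
m0 ∈ B0, n0 ∈ B0 → same block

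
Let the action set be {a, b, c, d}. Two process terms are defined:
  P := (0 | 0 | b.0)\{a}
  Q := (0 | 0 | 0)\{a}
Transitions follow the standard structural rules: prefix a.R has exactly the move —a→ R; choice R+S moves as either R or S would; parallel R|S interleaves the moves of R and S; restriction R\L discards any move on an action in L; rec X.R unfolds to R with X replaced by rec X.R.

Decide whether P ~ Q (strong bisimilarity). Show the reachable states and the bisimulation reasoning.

Reachable graph of P (2 states):
  u0 = (0 | 0 | b.0)\{a} → -b-> u1
  u1 = (0 | 0 | 0)\{a} → deadlocked
Reachable graph of Q (1 states):
  v0 = (0 | 0 | 0)\{a} → deadlocked
Partition-refinement fixed point:
  B0 = {u0}
  B1 = {u1, v0}
u0 ∈ B0, v0 ∈ B1 → different blocks

NO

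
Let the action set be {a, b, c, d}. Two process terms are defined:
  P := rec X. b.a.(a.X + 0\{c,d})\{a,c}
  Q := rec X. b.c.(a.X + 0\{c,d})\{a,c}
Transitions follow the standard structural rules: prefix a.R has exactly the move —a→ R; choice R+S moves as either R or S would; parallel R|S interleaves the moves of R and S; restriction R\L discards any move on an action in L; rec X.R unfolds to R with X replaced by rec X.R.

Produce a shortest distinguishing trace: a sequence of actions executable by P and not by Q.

LTS(P): 3 reachable states
  u0 = rec X. b.a.(a.X + 0\{c,d})\{a,c} | ··b··> u1
  u1 = a.(a.(rec X. b.a.(a.X + 0\{c,d})\{a,c}) + 0\{c,d})\{a,c} | ··a··> u2
  u2 = (a.(rec X. b.a.(a.X + 0\{c,d})\{a,c}) + 0\{c,d})\{a,c} | ∅
LTS(Q): 3 reachable states
  v0 = rec X. b.c.(a.X + 0\{c,d})\{a,c} | ··b··> v1
  v1 = c.(a.(rec X. b.c.(a.X + 0\{c,d})\{a,c}) + 0\{c,d})\{a,c} | ··c··> v2
  v2 = (a.(rec X. b.c.(a.X + 0\{c,d})\{a,c}) + 0\{c,d})\{a,c} | ∅
Run σ = ⟨ba⟩ on P: start {u0}
  step 1 (b): {u1}
  step 2 (a): {u2}
  — P admits the full trace.
Run σ = ⟨ba⟩ on Q: start {v0}
  step 1 (b): {v1}
  step 2 (a): no successor for Q

ba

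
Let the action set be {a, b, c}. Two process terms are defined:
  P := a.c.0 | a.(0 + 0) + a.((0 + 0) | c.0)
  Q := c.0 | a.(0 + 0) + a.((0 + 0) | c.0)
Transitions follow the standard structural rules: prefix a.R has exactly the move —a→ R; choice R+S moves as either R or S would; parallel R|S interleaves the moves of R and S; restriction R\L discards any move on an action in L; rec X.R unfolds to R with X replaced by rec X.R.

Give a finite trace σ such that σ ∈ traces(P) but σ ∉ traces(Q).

aa

P's transition system — 8 states:
  u0 = a.c.0 | a.(0 + 0) + a.((0 + 0) | c.0) → ··a··> u1, ··a··> u2, ··a··> u3
  u1 = (0 + 0) | c.0 → ··c··> u4
  u2 = a.c.0 | (0 + 0) → ··a··> u5
  u3 = c.0 | a.(0 + 0) → ··a··> u5, ··c··> u6
  u4 = (0 + 0) | 0 → ·
  u5 = c.0 | (0 + 0) → ··c··> u7
  u6 = 0 | a.(0 + 0) → ··a··> u7
  u7 = 0 | (0 + 0) → ·
Q's transition system — 6 states:
  v0 = c.0 | a.(0 + 0) + a.((0 + 0) | c.0) → ··a··> v1, ··a··> v2, ··c··> v3
  v1 = (0 + 0) | c.0 → ··c··> v4
  v2 = c.0 | (0 + 0) → ··c··> v5
  v3 = 0 | a.(0 + 0) → ··a··> v5
  v4 = (0 + 0) | 0 → ·
  v5 = 0 | (0 + 0) → ·
Executing aa from P (initial set {u0}):
  step 1 (a): {u1, u2, u3}
  step 2 (a): {u5}
  — P admits the full trace.
Executing aa from Q (initial set {v0}):
  step 1 (a): {v1, v2}
  step 2 (a): ∅ (Q stuck)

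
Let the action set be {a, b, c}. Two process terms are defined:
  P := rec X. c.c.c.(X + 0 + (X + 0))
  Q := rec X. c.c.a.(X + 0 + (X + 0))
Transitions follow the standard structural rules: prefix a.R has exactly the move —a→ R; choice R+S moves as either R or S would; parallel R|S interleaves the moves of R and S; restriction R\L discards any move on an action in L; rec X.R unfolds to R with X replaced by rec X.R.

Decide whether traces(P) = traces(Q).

LTS(P): 4 reachable states
  p0 = rec X. c.c.c.(X + 0 + (X + 0)) has moves =c=> p1
  p1 = c.c.((rec X. c.c.c.(X + 0 + (X + 0))) + 0 + ((rec X. c.c.c.(X + 0 + (X + 0))) + 0)) has moves =c=> p2
  p2 = c.((rec X. c.c.c.(X + 0 + (X + 0))) + 0 + ((rec X. c.c.c.(X + 0 + (X + 0))) + 0)) has moves =c=> p3
  p3 = (rec X. c.c.c.(X + 0 + (X + 0))) + 0 + ((rec X. c.c.c.(X + 0 + (X + 0))) + 0) has moves =c=> p1
LTS(Q): 4 reachable states
  q0 = rec X. c.c.a.(X + 0 + (X + 0)) has moves =c=> q1
  q1 = c.a.((rec X. c.c.a.(X + 0 + (X + 0))) + 0 + ((rec X. c.c.a.(X + 0 + (X + 0))) + 0)) has moves =c=> q2
  q2 = a.((rec X. c.c.a.(X + 0 + (X + 0))) + 0 + ((rec X. c.c.a.(X + 0 + (X + 0))) + 0)) has moves =a=> q3
  q3 = (rec X. c.c.a.(X + 0 + (X + 0))) + 0 + ((rec X. c.c.a.(X + 0 + (X + 0))) + 0) has moves =c=> q1
Run σ = ⟨ccc⟩ on P: start {p0}
  step 1 (c): {p1}
  step 2 (c): {p2}
  step 3 (c): {p3}
  ✓ P
Run σ = ⟨ccc⟩ on Q: start {q0}
  step 1 (c): {q1}
  step 2 (c): {q2}
  step 3 (c): ∅ (Q stuck)

trace-distinct — witness ⟨ccc⟩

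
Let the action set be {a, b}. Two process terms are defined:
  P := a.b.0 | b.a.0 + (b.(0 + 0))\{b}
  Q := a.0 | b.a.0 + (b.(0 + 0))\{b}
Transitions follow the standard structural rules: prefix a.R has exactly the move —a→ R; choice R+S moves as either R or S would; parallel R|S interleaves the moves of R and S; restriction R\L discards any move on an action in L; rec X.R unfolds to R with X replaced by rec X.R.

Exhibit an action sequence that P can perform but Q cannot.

LTS(P): 9 reachable states
  u0 = a.b.0 | b.a.0 + (b.(0 + 0))\{b} → =a=> u1, =b=> u2
  u1 = b.0 | b.a.0 → =b=> u3, =b=> u4
  u2 = a.b.0 | a.0 → =a=> u4, =a=> u5
  u3 = 0 | b.a.0 → =b=> u6
  u4 = b.0 | a.0 → =a=> u7, =b=> u6
  u5 = a.b.0 | 0 → =a=> u7
  u6 = 0 | a.0 → =a=> u8
  u7 = b.0 | 0 → =b=> u8
  u8 = 0 | 0 → deadlocked
LTS(Q): 6 reachable states
  v0 = a.0 | b.a.0 + (b.(0 + 0))\{b} → =a=> v1, =b=> v2
  v1 = 0 | b.a.0 → =b=> v3
  v2 = a.0 | a.0 → =a=> v3, =a=> v4
  v3 = 0 | a.0 → =a=> v5
  v4 = a.0 | 0 → =a=> v5
  v5 = 0 | 0 → deadlocked
Trace ⟨abb⟩ through P, begin at {u0}:
  after a @ step 1: {u1}
  after b @ step 2: {u3, u4}
  after b @ step 3: {u6}
  — P admits the full trace.
Trace ⟨abb⟩ through Q, begin at {v0}:
  after a @ step 1: {v1}
  after b @ step 2: {v3}
  after b @ step 3: no successor for Q

abb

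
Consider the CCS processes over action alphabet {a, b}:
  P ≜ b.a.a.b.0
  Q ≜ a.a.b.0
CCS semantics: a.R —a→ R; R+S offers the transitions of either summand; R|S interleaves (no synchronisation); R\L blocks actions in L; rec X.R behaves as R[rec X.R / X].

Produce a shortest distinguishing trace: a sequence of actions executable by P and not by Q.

Reachable graph of P (5 states):
  s0 = b.a.a.b.0 ⊢ =b=> s1
  s1 = a.a.b.0 ⊢ =a=> s2
  s2 = a.b.0 ⊢ =a=> s3
  s3 = b.0 ⊢ =b=> s4
  s4 = 0 ⊢ (no moves)
Reachable graph of Q (4 states):
  t0 = a.a.b.0 ⊢ =a=> t1
  t1 = a.b.0 ⊢ =a=> t2
  t2 = b.0 ⊢ =b=> t3
  t3 = 0 ⊢ (no moves)
Run σ = ⟨b⟩ on P: start {s0}
  [1] b ⇒ {s1}
  P completes σ.
Run σ = ⟨b⟩ on Q: start {t0}
  [1] b ⇒ ∅  — Q cannot continue

b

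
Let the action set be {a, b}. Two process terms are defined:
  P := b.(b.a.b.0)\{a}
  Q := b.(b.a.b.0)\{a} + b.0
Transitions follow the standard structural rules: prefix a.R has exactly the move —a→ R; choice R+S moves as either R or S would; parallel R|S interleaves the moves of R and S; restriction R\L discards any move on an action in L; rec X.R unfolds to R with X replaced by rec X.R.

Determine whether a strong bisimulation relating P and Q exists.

LTS(P): 3 reachable states
  s0 = b.(b.a.b.0)\{a} has moves ··b··> s1
  s1 = (b.a.b.0)\{a} has moves ··b··> s2
  s2 = (a.b.0)\{a} has moves (no moves)
LTS(Q): 4 reachable states
  t0 = b.(b.a.b.0)\{a} + b.0 has moves ··b··> t1, ··b··> t2
  t1 = (b.a.b.0)\{a} has moves ··b··> t3
  t2 = 0 has moves (no moves)
  t3 = (a.b.0)\{a} has moves (no moves)
Partition-refinement fixed point:
  B0 = {s0}
  B1 = {s1, t1}
  B2 = {s2, t2, t3}
  B3 = {t0}
s0 ∈ B0, t0 ∈ B3 → different blocks

P ≁ Q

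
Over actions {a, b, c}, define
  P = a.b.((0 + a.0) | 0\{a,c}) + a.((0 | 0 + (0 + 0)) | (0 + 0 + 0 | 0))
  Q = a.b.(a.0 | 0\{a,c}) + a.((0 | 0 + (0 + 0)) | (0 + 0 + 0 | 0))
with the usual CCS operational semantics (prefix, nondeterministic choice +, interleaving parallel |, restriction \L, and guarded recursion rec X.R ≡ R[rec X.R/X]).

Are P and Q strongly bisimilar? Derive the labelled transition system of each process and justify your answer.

YES

Reachable graph of P (5 states):
  u0 = a.b.((0 + a.0) | 0\{a,c}) + a.((0 | 0 + (0 + 0)) | (0 + 0 + 0 | 0)) | =a=> u1, =a=> u2
  u1 = (0 | 0 + (0 + 0)) | (0 + 0 + 0 | 0) | (no moves)
  u2 = b.((0 + a.0) | 0\{a,c}) | =b=> u3
  u3 = (0 + a.0) | 0\{a,c} | =a=> u4
  u4 = 0 | 0\{a,c} | (no moves)
Reachable graph of Q (5 states):
  v0 = a.b.(a.0 | 0\{a,c}) + a.((0 | 0 + (0 + 0)) | (0 + 0 + 0 | 0)) | =a=> v1, =a=> v2
  v1 = (0 | 0 + (0 + 0)) | (0 + 0 + 0 | 0) | (no moves)
  v2 = b.(a.0 | 0\{a,c}) | =b=> v3
  v3 = a.0 | 0\{a,c} | =a=> v4
  v4 = 0 | 0\{a,c} | (no moves)
Coarsest stable partition (strong bisimilarity classes):
  B0 = {u0, v0}
  B1 = {u1, u4, v1, v4}
  B2 = {u2, v2}
  B3 = {u3, v3}
u0 ∈ B0, v0 ∈ B0 → same block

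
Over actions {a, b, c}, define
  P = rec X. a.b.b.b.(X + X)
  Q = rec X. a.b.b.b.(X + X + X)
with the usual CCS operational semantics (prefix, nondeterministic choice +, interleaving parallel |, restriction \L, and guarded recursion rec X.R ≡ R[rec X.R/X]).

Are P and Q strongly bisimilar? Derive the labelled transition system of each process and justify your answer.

P ~ Q

P's transition system — 5 states:
  p0 = rec X. a.b.b.b.(X + X) | -a-> p1
  p1 = b.b.b.((rec X. a.b.b.b.(X + X)) + (rec X. a.b.b.b.(X + X))) | -b-> p2
  p2 = b.b.((rec X. a.b.b.b.(X + X)) + (rec X. a.b.b.b.(X + X))) | -b-> p3
  p3 = b.((rec X. a.b.b.b.(X + X)) + (rec X. a.b.b.b.(X + X))) | -b-> p4
  p4 = (rec X. a.b.b.b.(X + X)) + (rec X. a.b.b.b.(X + X)) | -a-> p1
Q's transition system — 5 states:
  q0 = rec X. a.b.b.b.(X + X + X) | -a-> q1
  q1 = b.b.b.((rec X. a.b.b.b.(X + X + X)) + (rec X. a.b.b.b.(X + X + X)) + (rec X. a.b.b.b.(X + X + X))) | -b-> q2
  q2 = b.b.((rec X. a.b.b.b.(X + X + X)) + (rec X. a.b.b.b.(X + X + X)) + (rec X. a.b.b.b.(X + X + X))) | -b-> q3
  q3 = b.((rec X. a.b.b.b.(X + X + X)) + (rec X. a.b.b.b.(X + X + X)) + (rec X. a.b.b.b.(X + X + X))) | -b-> q4
  q4 = (rec X. a.b.b.b.(X + X + X)) + (rec X. a.b.b.b.(X + X + X)) + (rec X. a.b.b.b.(X + X + X)) | -a-> q1
Partition-refinement fixed point:
  B0 = {p0, p4, q0, q4}
  B1 = {p1, q1}
  B2 = {p2, q2}
  B3 = {p3, q3}
p0 ∈ B0, q0 ∈ B0 → same block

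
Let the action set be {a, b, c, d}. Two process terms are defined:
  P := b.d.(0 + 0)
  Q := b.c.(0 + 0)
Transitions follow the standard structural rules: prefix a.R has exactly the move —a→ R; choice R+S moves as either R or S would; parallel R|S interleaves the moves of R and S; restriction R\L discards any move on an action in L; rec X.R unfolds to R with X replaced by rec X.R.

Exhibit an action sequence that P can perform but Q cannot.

bd

P's transition system — 3 states:
  m0 = b.d.(0 + 0) | -b-> m1
  m1 = d.(0 + 0) | -d-> m2
  m2 = 0 + 0 | ∅
Q's transition system — 3 states:
  n0 = b.c.(0 + 0) | -b-> n1
  n1 = c.(0 + 0) | -c-> n2
  n2 = 0 + 0 | ∅
Trace ⟨bd⟩ through P, begin at {m0}:
  after b @ step 1: {m1}
  after d @ step 2: {m2}
  P completes σ.
Trace ⟨bd⟩ through Q, begin at {n0}:
  after b @ step 1: {n1}
  after d @ step 2: ∅ (Q stuck)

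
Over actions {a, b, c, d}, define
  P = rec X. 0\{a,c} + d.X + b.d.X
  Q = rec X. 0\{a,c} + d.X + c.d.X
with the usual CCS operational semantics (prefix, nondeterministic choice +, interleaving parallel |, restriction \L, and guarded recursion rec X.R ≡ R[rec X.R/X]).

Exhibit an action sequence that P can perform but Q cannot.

b

P's transition system — 2 states:
  m0 = rec X. 0\{a,c} + d.X + b.d.X → ··b··> m1, ··d··> m0
  m1 = d.(rec X. 0\{a,c} + d.X + b.d.X) → ··d··> m0
Q's transition system — 2 states:
  n0 = rec X. 0\{a,c} + d.X + c.d.X → ··c··> n1, ··d··> n0
  n1 = d.(rec X. 0\{a,c} + d.X + c.d.X) → ··d··> n0
Run σ = ⟨b⟩ on P: start {m0}
  after b @ step 1: {m1}
  P completes σ.
Run σ = ⟨b⟩ on Q: start {n0}
  after b @ step 1: no successor for Q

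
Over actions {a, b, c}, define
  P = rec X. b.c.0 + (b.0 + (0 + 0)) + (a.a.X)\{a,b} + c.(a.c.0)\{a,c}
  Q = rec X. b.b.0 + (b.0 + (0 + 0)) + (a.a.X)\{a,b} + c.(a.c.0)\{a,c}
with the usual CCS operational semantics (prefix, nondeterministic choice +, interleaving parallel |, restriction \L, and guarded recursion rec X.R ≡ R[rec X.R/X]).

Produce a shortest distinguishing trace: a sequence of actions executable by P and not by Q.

LTS(P): 4 reachable states
  u0 = rec X. b.c.0 + (b.0 + (0 + 0)) + (a.a.X)\{a,b} + c.(a.c.0)\{a,c} has moves —b→ u1, —b→ u2, —c→ u3
  u1 = 0 has moves (no moves)
  u2 = c.0 has moves —c→ u1
  u3 = (a.c.0)\{a,c} has moves (no moves)
LTS(Q): 4 reachable states
  v0 = rec X. b.b.0 + (b.0 + (0 + 0)) + (a.a.X)\{a,b} + c.(a.c.0)\{a,c} has moves —b→ v1, —b→ v2, —c→ v3
  v1 = 0 has moves (no moves)
  v2 = b.0 has moves —b→ v1
  v3 = (a.c.0)\{a,c} has moves (no moves)
Trace ⟨bc⟩ through P, begin at {u0}:
  [1] b ⇒ {u1, u2}
  [2] c ⇒ {u1}
  P completes σ.
Trace ⟨bc⟩ through Q, begin at {v0}:
  [1] b ⇒ {v1, v2}
  [2] c ⇒ no successor for Q

bc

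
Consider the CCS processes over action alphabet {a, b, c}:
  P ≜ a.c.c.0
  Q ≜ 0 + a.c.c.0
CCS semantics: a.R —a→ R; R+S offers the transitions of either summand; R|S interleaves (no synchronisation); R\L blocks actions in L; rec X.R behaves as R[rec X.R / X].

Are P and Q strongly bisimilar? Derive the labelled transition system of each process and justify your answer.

YES

Reachable graph of P (4 states):
  p0 = a.c.c.0 | =a=> p1
  p1 = c.c.0 | =c=> p2
  p2 = c.0 | =c=> p3
  p3 = 0 | ·
Reachable graph of Q (4 states):
  q0 = 0 + a.c.c.0 | =a=> q1
  q1 = c.c.0 | =c=> q2
  q2 = c.0 | =c=> q3
  q3 = 0 | ·
Partition-refinement fixed point:
  B0 = {p0, q0}
  B1 = {p1, q1}
  B2 = {p2, q2}
  B3 = {p3, q3}
p0 ∈ B0, q0 ∈ B0 → same block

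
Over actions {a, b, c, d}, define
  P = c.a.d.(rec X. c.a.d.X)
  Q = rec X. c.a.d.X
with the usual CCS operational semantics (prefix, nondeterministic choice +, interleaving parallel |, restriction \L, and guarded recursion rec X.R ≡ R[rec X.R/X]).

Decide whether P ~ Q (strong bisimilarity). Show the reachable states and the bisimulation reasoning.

YES

P's transition system — 4 states:
  u0 = c.a.d.(rec X. c.a.d.X) | —c→ u1
  u1 = a.d.(rec X. c.a.d.X) | —a→ u2
  u2 = d.(rec X. c.a.d.X) | —d→ u3
  u3 = rec X. c.a.d.X | —c→ u1
Q's transition system — 3 states:
  v0 = rec X. c.a.d.X | —c→ v1
  v1 = a.d.(rec X. c.a.d.X) | —a→ v2
  v2 = d.(rec X. c.a.d.X) | —d→ v0
Coarsest stable partition (strong bisimilarity classes):
  B0 = {u0, u3, v0}
  B1 = {u1, v1}
  B2 = {u2, v2}
u0 ∈ B0, v0 ∈ B0 → same block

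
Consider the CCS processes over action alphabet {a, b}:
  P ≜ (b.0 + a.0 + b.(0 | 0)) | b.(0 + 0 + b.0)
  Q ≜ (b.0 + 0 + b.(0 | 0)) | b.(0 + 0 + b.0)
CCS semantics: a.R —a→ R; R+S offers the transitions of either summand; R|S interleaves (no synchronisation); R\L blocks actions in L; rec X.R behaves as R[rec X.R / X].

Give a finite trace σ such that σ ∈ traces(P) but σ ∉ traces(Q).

a

Reachable graph of P (9 states):
  m0 = (b.0 + a.0 + b.(0 | 0)) | b.(0 + 0 + b.0) | -a-> m1, -b-> m1, -b-> m2, -b-> m3
  m1 = 0 | b.(0 + 0 + b.0) | -b-> m4
  m2 = (b.0 + a.0 + b.(0 | 0)) | (0 + 0 + b.0) | -a-> m4, -b-> m4, -b-> m5, -b-> m6
  m3 = 0 | 0 | b.(0 + 0 + b.0) | -b-> m6
  m4 = 0 | (0 + 0 + b.0) | -b-> m7
  m5 = (b.0 + a.0 + b.(0 | 0)) | 0 | -a-> m7, -b-> m7, -b-> m8
  m6 = 0 | 0 | (0 + 0 + b.0) | -b-> m8
  m7 = 0 | 0 | ·
  m8 = 0 | 0 | 0 | ·
Reachable graph of Q (9 states):
  n0 = (b.0 + 0 + b.(0 | 0)) | b.(0 + 0 + b.0) | -b-> n1, -b-> n2, -b-> n3
  n1 = (b.0 + 0 + b.(0 | 0)) | (0 + 0 + b.0) | -b-> n4, -b-> n5, -b-> n6
  n2 = 0 | 0 | b.(0 + 0 + b.0) | -b-> n6
  n3 = 0 | b.(0 + 0 + b.0) | -b-> n5
  n4 = (b.0 + 0 + b.(0 | 0)) | 0 | -b-> n7, -b-> n8
  n5 = 0 | (0 + 0 + b.0) | -b-> n7
  n6 = 0 | 0 | (0 + 0 + b.0) | -b-> n8
  n7 = 0 | 0 | ·
  n8 = 0 | 0 | 0 | ·
Trace ⟨a⟩ through P, begin at {m0}:
  [1] a ⇒ {m1}
  — P admits the full trace.
Trace ⟨a⟩ through Q, begin at {n0}:
  [1] a ⇒ ∅ (Q stuck)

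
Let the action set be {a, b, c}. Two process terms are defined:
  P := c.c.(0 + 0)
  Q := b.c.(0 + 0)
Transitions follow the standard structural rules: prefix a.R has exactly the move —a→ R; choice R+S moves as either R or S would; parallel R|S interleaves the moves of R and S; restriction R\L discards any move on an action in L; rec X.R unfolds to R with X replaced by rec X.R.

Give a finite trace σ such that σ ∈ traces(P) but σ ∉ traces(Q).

c

P's transition system — 3 states:
  u0 = c.c.(0 + 0) ⊢ ··c··> u1
  u1 = c.(0 + 0) ⊢ ··c··> u2
  u2 = 0 + 0 ⊢ deadlocked
Q's transition system — 3 states:
  v0 = b.c.(0 + 0) ⊢ ··b··> v1
  v1 = c.(0 + 0) ⊢ ··c··> v2
  v2 = 0 + 0 ⊢ deadlocked
Trace ⟨c⟩ through P, begin at {u0}:
  step 1 (c): {u1}
  ✓ P
Trace ⟨c⟩ through Q, begin at {v0}:
  step 1 (c): ∅  — Q cannot continue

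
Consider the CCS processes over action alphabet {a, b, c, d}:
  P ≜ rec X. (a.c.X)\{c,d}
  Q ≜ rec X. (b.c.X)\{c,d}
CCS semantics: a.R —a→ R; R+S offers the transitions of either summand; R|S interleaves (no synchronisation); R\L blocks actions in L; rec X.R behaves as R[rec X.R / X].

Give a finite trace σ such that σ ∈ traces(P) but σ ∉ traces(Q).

a

LTS(P): 2 reachable states
  u0 = rec X. (a.c.X)\{c,d} :: ··a··> u1
  u1 = (c.(rec X. (a.c.X)\{c,d}))\{c,d} :: stopped
LTS(Q): 2 reachable states
  v0 = rec X. (b.c.X)\{c,d} :: ··b··> v1
  v1 = (c.(rec X. (b.c.X)\{c,d}))\{c,d} :: stopped
Executing a from P (initial set {u0}):
  [1] a ⇒ {u1}
  P completes σ.
Executing a from Q (initial set {v0}):
  [1] a ⇒ ∅ (Q stuck)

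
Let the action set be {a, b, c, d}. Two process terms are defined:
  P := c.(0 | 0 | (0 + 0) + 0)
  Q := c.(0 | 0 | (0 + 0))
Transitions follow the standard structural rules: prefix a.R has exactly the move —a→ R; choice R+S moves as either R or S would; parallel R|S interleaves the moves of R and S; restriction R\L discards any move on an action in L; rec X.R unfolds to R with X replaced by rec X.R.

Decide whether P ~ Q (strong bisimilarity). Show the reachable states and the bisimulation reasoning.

Reachable graph of P (2 states):
  u0 = c.(0 | 0 | (0 + 0) + 0) has moves ··c··> u1
  u1 = 0 | 0 | (0 + 0) + 0 has moves ∅
Reachable graph of Q (2 states):
  v0 = c.(0 | 0 | (0 + 0)) has moves ··c··> v1
  v1 = 0 | 0 | (0 + 0) has moves ∅
Partition-refinement fixed point:
  B0 = {u0, v0}
  B1 = {u1, v1}
u0 ∈ B0, v0 ∈ B0 → same block

bisimilar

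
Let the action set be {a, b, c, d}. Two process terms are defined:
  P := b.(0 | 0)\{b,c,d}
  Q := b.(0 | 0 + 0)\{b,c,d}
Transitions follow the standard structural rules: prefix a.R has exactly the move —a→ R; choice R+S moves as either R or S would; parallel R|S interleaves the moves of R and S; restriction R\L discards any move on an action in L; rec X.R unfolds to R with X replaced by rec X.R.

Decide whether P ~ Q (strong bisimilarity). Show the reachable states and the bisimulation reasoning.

Reachable graph of P (2 states):
  p0 = b.(0 | 0)\{b,c,d} → --b--▸ p1
  p1 = (0 | 0)\{b,c,d} → (no moves)
Reachable graph of Q (2 states):
  q0 = b.(0 | 0 + 0)\{b,c,d} → --b--▸ q1
  q1 = (0 | 0 + 0)\{b,c,d} → (no moves)
Bisimilarity quotient blocks:
  B0 = {p0, q0}
  B1 = {p1, q1}
p0 ∈ B0, q0 ∈ B0 → same block

bisimilar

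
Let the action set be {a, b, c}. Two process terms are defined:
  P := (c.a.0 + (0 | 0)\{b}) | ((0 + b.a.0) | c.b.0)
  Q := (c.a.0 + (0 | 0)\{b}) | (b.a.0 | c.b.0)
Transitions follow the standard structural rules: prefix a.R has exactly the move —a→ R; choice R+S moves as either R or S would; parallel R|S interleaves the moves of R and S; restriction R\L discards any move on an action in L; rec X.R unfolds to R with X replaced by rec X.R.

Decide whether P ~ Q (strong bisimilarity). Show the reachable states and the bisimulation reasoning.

YES

LTS(P): 27 reachable states
  p0 = (c.a.0 + (0 | 0)\{b}) | ((0 + b.a.0) | c.b.0) :: =b=> p1, =c=> p2, =c=> p3
  p1 = (c.a.0 + (0 | 0)\{b}) | (a.0 | c.b.0) :: =a=> p4, =c=> p5, =c=> p6
  p2 = (c.a.0 + (0 | 0)\{b}) | ((0 + b.a.0) | b.0) :: =b=> p5, =b=> p7, =c=> p8
  p3 = a.0 | ((0 + b.a.0) | c.b.0) :: =a=> p9, =b=> p6, =c=> p8
  p4 = (c.a.0 + (0 | 0)\{b}) | (0 | c.b.0) :: =c=> p10, =c=> p11
  p5 = (c.a.0 + (0 | 0)\{b}) | (a.0 | b.0) :: =a=> p10, =b=> p12, =c=> p13
  p6 = a.0 | (a.0 | c.b.0) :: =a=> p11, =a=> p14, =c=> p13
  p7 = (c.a.0 + (0 | 0)\{b}) | ((0 + b.a.0) | 0) :: =b=> p12, =c=> p15
  p8 = a.0 | ((0 + b.a.0) | b.0) :: =a=> p16, =b=> p13, =b=> p15
  p9 = 0 | ((0 + b.a.0) | c.b.0) :: =b=> p14, =c=> p16
  p10 = (c.a.0 + (0 | 0)\{b}) | (0 | b.0) :: =b=> p17, =c=> p18
  p11 = a.0 | (0 | c.b.0) :: =a=> p19, =c=> p18
  p12 = (c.a.0 + (0 | 0)\{b}) | (a.0 | 0) :: =a=> p17, =c=> p20
  p13 = a.0 | (a.0 | b.0) :: =a=> p18, =a=> p21, =b=> p20
  p14 = 0 | (a.0 | c.b.0) :: =a=> p19, =c=> p21
  p15 = a.0 | ((0 + b.a.0) | 0) :: =a=> p22, =b=> p20
  p16 = 0 | ((0 + b.a.0) | b.0) :: =b=> p21, =b=> p22
  p17 = (c.a.0 + (0 | 0)\{b}) | (0 | 0) :: =c=> p23
  p18 = a.0 | (0 | b.0) :: =a=> p24, =b=> p23
  p19 = 0 | (0 | c.b.0) :: =c=> p24
  p20 = a.0 | (a.0 | 0) :: =a=> p23, =a=> p25
  p21 = 0 | (a.0 | b.0) :: =a=> p24, =b=> p25
  p22 = 0 | ((0 + b.a.0) | 0) :: =b=> p25
  p23 = a.0 | (0 | 0) :: =a=> p26
  p24 = 0 | (0 | b.0) :: =b=> p26
  p25 = 0 | (a.0 | 0) :: =a=> p26
  p26 = 0 | (0 | 0) :: (no moves)
LTS(Q): 27 reachable states
  q0 = (c.a.0 + (0 | 0)\{b}) | (b.a.0 | c.b.0) :: =b=> q1, =c=> q2, =c=> q3
  q1 = (c.a.0 + (0 | 0)\{b}) | (a.0 | c.b.0) :: =a=> q4, =c=> q5, =c=> q6
  q2 = (c.a.0 + (0 | 0)\{b}) | (b.a.0 | b.0) :: =b=> q5, =b=> q7, =c=> q8
  q3 = a.0 | (b.a.0 | c.b.0) :: =a=> q9, =b=> q6, =c=> q8
  q4 = (c.a.0 + (0 | 0)\{b}) | (0 | c.b.0) :: =c=> q10, =c=> q11
  q5 = (c.a.0 + (0 | 0)\{b}) | (a.0 | b.0) :: =a=> q10, =b=> q12, =c=> q13
  q6 = a.0 | (a.0 | c.b.0) :: =a=> q11, =a=> q14, =c=> q13
  q7 = (c.a.0 + (0 | 0)\{b}) | (b.a.0 | 0) :: =b=> q12, =c=> q15
  q8 = a.0 | (b.a.0 | b.0) :: =a=> q16, =b=> q13, =b=> q15
  q9 = 0 | (b.a.0 | c.b.0) :: =b=> q14, =c=> q16
  q10 = (c.a.0 + (0 | 0)\{b}) | (0 | b.0) :: =b=> q17, =c=> q18
  q11 = a.0 | (0 | c.b.0) :: =a=> q19, =c=> q18
  q12 = (c.a.0 + (0 | 0)\{b}) | (a.0 | 0) :: =a=> q17, =c=> q20
  q13 = a.0 | (a.0 | b.0) :: =a=> q18, =a=> q21, =b=> q20
  q14 = 0 | (a.0 | c.b.0) :: =a=> q19, =c=> q21
  q15 = a.0 | (b.a.0 | 0) :: =a=> q22, =b=> q20
  q16 = 0 | (b.a.0 | b.0) :: =b=> q21, =b=> q22
  q17 = (c.a.0 + (0 | 0)\{b}) | (0 | 0) :: =c=> q23
  q18 = a.0 | (0 | b.0) :: =a=> q24, =b=> q23
  q19 = 0 | (0 | c.b.0) :: =c=> q24
  q20 = a.0 | (a.0 | 0) :: =a=> q23, =a=> q25
  q21 = 0 | (a.0 | b.0) :: =a=> q24, =b=> q25
  q22 = 0 | (b.a.0 | 0) :: =b=> q25
  q23 = a.0 | (0 | 0) :: =a=> q26
  q24 = 0 | (0 | b.0) :: =b=> q26
  q25 = 0 | (a.0 | 0) :: =a=> q26
  q26 = 0 | (0 | 0) :: (no moves)
Bisimilarity quotient blocks:
  B0 = {p0, q0}
  B1 = {p2, q2}
  B2 = {p5, q5}
  B3 = {p12, q12}
  B4 = {p20, q20}
  B5 = {p23, p25, q23, q25}
  B6 = {p26, q26}
  B7 = {p17, q17}
  B8 = {p10, q10}
  B9 = {p18, p21, q18, q21}
  B10 = {p24, q24}
  B11 = {p13, q13}
  B12 = {p8, q8}
  B13 = {p15, q15}
  B14 = {p22, q22}
  B15 = {p16, q16}
  B16 = {p7, q7}
  B17 = {p1, q1}
  B18 = {p4, q4}
  B19 = {p11, p14, q11, q14}
  B20 = {p19, q19}
  B21 = {p6, q6}
  B22 = {p3, q3}
  B23 = {p9, q9}
p0 ∈ B0, q0 ∈ B0 → same block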